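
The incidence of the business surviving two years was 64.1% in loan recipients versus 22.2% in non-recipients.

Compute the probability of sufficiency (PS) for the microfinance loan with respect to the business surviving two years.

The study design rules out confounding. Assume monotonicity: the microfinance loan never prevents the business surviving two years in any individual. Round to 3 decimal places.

p₁ = 0.641, p₀ = 0.222.
Under exogeneity and monotonicity, PS = (p₁ − p₀) / (1 − p₀).
PS = (0.641 − 0.222) / (1 − 0.222) = 0.419 / 0.778 ≈ 0.5386

PS ≈ 0.539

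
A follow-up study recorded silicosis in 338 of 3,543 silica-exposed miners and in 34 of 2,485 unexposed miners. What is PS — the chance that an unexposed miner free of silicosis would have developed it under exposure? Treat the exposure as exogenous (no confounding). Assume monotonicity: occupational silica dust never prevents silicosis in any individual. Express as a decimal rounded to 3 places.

p₁ = P(outcome | exposed) = 338/3543 = 0.095399
p₀ = P(outcome | unexposed) = 34/2485 = 0.013682
Under exogeneity and monotonicity, PS = (p₁ − p₀) / (1 − p₀).
PS = (0.095399 − 0.013682) / (1 − 0.013682) = 0.081717 / 0.98632 ≈ 0.0829

PS ≈ 0.083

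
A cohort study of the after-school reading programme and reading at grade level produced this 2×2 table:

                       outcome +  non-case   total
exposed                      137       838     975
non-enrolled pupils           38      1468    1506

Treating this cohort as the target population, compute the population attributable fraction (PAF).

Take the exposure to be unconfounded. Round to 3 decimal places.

PAF ≈ 0.642

p₁ = P(outcome | exposed) = 137/975 = 0.14051
p₀ = P(outcome | unexposed) = 38/1506 = 0.025232
Exposure prevalence π = 975/2481 = 0.39299; overall risk P(Y=1) = 0.070536.
Under exogeneity, PAF = [P(Y=1) − p₀]/P(Y=1).
PAF = (0.070536 − 0.025232) / 0.070536 ≈ 0.6423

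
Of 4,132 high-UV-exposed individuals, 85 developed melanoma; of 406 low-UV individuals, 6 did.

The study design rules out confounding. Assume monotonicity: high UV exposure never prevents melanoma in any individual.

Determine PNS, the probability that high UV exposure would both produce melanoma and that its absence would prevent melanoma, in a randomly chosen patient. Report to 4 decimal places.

p₁ = P(outcome | exposed) = 85/4132 = 0.020571
p₀ = P(outcome | unexposed) = 6/406 = 0.014778
Under exogeneity and monotonicity, PNS = p₁ − p₀.
PNS = 0.020571 − 0.014778 = 0.0057928

PNS ≈ 0.0058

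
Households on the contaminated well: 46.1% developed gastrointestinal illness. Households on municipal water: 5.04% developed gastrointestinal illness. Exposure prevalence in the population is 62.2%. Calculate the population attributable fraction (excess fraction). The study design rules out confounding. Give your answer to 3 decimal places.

PAF ≈ 0.835

p₁ = 0.461, p₀ = 0.0504.
Overall risk P(Y=1) = π·p₁ + (1−π)·p₀ = 0.622×0.461 + 0.378×0.0504 = 0.30579.
Under exogeneity, PAF = [P(Y=1) − p₀] / P(Y=1).
PAF = (0.30579 − 0.0504) / 0.30579 ≈ 0.8352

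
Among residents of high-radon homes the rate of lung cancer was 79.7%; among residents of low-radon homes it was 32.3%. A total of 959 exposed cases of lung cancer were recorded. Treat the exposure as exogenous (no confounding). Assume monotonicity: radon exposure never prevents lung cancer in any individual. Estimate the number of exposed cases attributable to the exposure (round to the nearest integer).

p₁ = 0.797, p₀ = 0.323.
PN = (p₁ − p₀)/p₁ = (0.797 − 0.323) / 0.797 ≈ 0.59473.
Attributable cases ≈ PN × (exposed cases) = 0.59473 × 959 ≈ 570.35.

about 570 cases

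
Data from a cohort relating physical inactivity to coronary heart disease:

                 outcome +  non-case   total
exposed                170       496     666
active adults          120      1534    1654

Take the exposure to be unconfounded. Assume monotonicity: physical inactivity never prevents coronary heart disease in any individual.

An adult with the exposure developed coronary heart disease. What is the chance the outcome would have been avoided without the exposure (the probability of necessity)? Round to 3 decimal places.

p₁ = P(outcome | exposed) = 170/666 = 0.25526
p₀ = P(outcome | unexposed) = 120/1654 = 0.072551
Under exogeneity and monotonicity, PN = (p₁ − p₀)/p₁.
PN = (0.25526 − 0.072551) / 0.25526 ≈ 0.7158

PN ≈ 0.716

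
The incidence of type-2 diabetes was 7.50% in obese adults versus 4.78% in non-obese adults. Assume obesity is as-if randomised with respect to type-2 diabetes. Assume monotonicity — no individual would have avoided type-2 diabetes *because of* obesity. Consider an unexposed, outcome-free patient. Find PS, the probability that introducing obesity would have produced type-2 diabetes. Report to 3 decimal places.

p₁ = 0.075, p₀ = 0.0478.
Under exogeneity and monotonicity, PS = (p₁ − p₀) / (1 − p₀).
PS = (0.075 − 0.0478) / (1 − 0.0478) = 0.0272 / 0.9522 ≈ 0.0286

PS ≈ 0.029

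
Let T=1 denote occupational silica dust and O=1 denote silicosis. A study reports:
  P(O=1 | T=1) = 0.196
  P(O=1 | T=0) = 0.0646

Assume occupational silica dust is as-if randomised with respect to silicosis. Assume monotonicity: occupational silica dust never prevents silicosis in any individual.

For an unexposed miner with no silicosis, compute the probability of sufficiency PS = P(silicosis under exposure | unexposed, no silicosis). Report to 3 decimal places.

PS ≈ 0.140

Let p₁ = 0.196, p₀ = 0.0646.
Under exogeneity and monotonicity, PS = (p₁ − p₀) / (1 − p₀).
PS = (0.196 − 0.0646) / (1 − 0.0646) = 0.1314 / 0.9354 ≈ 0.1405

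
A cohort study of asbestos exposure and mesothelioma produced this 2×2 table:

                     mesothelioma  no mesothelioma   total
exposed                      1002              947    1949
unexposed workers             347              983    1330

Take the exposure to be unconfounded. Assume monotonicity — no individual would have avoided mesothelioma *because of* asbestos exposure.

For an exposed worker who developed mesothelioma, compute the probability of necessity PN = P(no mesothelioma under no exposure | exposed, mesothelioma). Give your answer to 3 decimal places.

PN ≈ 0.493

p₁ = P(outcome | exposed) = 1002/1949 = 0.51411
p₀ = P(outcome | unexposed) = 347/1330 = 0.2609
Under exogeneity and monotonicity, PN = (p₁ − p₀)/p₁.
PN = (0.51411 − 0.2609) / 0.51411 ≈ 0.4925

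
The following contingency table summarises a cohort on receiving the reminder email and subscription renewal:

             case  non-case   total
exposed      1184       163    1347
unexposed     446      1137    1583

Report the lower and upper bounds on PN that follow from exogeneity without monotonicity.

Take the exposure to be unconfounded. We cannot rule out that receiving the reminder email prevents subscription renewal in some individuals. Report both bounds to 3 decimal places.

0.679 ≤ PN ≤ 0.817

p₁ = P(outcome | exposed) = 1184/1347 = 0.87899
p₀ = P(outcome | unexposed) = 446/1583 = 0.28174
Under exogeneity alone the bounds on PN are max{0,(p₁−p₀)/p₁} ≤ PN ≤ min{1,(1−p₀)/p₁}.
  lower = (p₁ − p₀)/p₁ = 0.59725 / 0.87899 ≈ 0.6795
  upper = min{1, (1 − p₀)/p₁} = 0.71826 / 0.87899 ≈ 0.8171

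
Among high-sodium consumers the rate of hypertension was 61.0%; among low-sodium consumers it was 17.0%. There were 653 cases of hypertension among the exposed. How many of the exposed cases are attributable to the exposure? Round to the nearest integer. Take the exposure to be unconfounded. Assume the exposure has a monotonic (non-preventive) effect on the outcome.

about 471 cases

p₁ = 0.61, p₀ = 0.17.
PN = (p₁ − p₀)/p₁ = (0.61 − 0.17) / 0.61 ≈ 0.72131.
Attributable cases ≈ PN × (exposed cases) = 0.72131 × 653 ≈ 471.02.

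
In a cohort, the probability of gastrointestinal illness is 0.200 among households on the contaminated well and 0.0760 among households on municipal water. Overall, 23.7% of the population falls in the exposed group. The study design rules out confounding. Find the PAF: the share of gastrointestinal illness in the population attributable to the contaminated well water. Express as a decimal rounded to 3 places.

PAF ≈ 0.279

Let p₁ = 0.2, p₀ = 0.076.
Overall risk P(Y=1) = π·p₁ + (1−π)·p₀ = 0.237×0.2 + 0.763×0.076 = 0.10539.
Under exogeneity, PAF = [P(Y=1) − p₀] / P(Y=1).
PAF = (0.10539 − 0.076) / 0.10539 ≈ 0.2789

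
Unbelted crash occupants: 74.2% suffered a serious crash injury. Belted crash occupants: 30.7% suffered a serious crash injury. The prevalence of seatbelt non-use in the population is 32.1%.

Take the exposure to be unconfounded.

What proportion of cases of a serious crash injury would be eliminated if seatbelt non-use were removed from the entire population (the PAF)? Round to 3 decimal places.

p₁ = 0.742, p₀ = 0.307.
Overall risk P(Y=1) = π·p₁ + (1−π)·p₀ = 0.321×0.742 + 0.679×0.307 = 0.44664.
Under exogeneity, PAF = [P(Y=1) − p₀] / P(Y=1).
PAF = (0.44664 − 0.307) / 0.44664 ≈ 0.3126

PAF ≈ 0.313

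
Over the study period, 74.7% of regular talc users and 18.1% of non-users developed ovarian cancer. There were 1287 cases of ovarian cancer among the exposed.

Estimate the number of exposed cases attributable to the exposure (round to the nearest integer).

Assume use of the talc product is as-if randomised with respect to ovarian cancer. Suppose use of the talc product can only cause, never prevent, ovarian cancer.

about 975 cases

p₁ = 0.747, p₀ = 0.181.
PN = (p₁ − p₀)/p₁ = (0.747 − 0.181) / 0.747 ≈ 0.75770.
Attributable cases ≈ PN × (exposed cases) = 0.75770 × 1287 ≈ 975.16.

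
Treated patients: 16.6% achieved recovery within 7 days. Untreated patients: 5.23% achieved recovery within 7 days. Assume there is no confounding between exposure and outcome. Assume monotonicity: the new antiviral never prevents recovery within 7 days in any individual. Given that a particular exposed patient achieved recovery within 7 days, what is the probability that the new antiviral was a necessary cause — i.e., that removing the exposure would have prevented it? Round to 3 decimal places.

p₁ = 0.166, p₀ = 0.0523.
Under exogeneity and monotonicity, PN = (p₁ − p₀) / p₁.
PN = (0.166 − 0.0523) / 0.166 = 0.1137 / 0.166 ≈ 0.6849

PN ≈ 0.685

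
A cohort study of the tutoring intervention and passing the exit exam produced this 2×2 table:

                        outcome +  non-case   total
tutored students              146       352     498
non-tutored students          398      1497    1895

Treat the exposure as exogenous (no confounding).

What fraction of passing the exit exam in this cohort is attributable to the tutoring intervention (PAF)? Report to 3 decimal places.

PAF ≈ 0.076

p₁ = P(outcome | exposed) = 146/498 = 0.29317
p₀ = P(outcome | unexposed) = 398/1895 = 0.21003
Exposure prevalence π = 498/2393 = 0.20811; overall risk P(Y=1) = 0.22733.
Under exogeneity, PAF = [P(Y=1) − p₀]/P(Y=1).
PAF = (0.22733 − 0.21003) / 0.22733 ≈ 0.0761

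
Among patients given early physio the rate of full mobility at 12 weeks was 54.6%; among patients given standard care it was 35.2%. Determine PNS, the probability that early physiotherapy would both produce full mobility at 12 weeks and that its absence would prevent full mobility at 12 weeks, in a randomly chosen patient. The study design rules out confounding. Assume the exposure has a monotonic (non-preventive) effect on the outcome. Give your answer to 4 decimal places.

PNS ≈ 0.1940

p₁ = 0.546, p₀ = 0.352.
Under exogeneity and monotonicity, PNS = p₁ − p₀.
PNS = 0.546 − 0.352 = 0.194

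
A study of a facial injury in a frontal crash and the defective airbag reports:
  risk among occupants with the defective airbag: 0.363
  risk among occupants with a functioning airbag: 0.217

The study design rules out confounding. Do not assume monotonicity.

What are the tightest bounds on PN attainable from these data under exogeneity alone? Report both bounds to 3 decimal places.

0.402 ≤ PN ≤ 1.000

Let p₁ = 0.363, p₀ = 0.217.
Under exogeneity alone the bounds on PN are max{0,(p₁−p₀)/p₁} ≤ PN ≤ min{1,(1−p₀)/p₁}.
  lower = (p₁ − p₀)/p₁ = 0.146 / 0.363 ≈ 0.4022
  upper = min{1, (1 − p₀)/p₁} = 0.783 / 0.363 ≈ 2.1570 → capped at 1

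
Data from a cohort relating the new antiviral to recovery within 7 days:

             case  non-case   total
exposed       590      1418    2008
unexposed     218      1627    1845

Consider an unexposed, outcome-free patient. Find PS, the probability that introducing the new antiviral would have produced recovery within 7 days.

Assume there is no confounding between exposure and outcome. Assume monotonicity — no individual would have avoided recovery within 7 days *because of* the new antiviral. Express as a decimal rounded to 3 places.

p₁ = P(outcome | exposed) = 590/2008 = 0.29382
p₀ = P(outcome | unexposed) = 218/1845 = 0.11816
Under exogeneity and monotonicity, PS = (p₁ − p₀) / (1 − p₀).
PS = (0.29382 − 0.11816) / (1 − 0.11816) = 0.17567 / 0.88184 ≈ 0.1992

PS ≈ 0.199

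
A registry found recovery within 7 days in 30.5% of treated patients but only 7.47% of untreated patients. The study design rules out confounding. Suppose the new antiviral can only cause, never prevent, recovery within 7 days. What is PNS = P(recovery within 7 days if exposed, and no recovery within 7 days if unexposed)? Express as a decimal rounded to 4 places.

PNS ≈ 0.2303

p₁ = 0.305, p₀ = 0.0747.
Under exogeneity and monotonicity, PNS = p₁ − p₀.
PNS = 0.305 − 0.0747 = 0.2303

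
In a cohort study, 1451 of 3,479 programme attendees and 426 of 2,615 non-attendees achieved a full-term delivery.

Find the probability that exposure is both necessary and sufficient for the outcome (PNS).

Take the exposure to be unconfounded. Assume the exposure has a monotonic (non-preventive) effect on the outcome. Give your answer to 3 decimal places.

PNS ≈ 0.254

p₁ = P(outcome | exposed) = 1451/3479 = 0.41707
p₀ = P(outcome | unexposed) = 426/2615 = 0.16291
Under exogeneity and monotonicity, PNS = p₁ − p₀.
PNS = 0.41707 − 0.16291 = 0.25417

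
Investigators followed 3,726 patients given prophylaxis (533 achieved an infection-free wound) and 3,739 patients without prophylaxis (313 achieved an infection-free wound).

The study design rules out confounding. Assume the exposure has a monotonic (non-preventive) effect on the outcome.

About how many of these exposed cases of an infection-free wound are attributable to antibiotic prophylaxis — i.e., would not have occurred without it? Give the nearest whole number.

about 221 cases

p₁ = P(outcome | exposed) = 533/3726 = 0.14305
p₀ = P(outcome | unexposed) = 313/3739 = 0.083712
PN = (p₁ − p₀)/p₁ = (0.14305 − 0.083712) / 0.14305 ≈ 0.41480.
Attributable cases ≈ PN × (exposed cases) = 0.41480 × 533 ≈ 221.09.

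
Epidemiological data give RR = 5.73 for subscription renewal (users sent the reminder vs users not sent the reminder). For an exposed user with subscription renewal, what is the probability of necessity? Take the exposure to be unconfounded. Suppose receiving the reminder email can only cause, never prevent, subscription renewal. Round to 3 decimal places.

PN ≈ 0.825

Under exogeneity and monotonicity, PN = (RR − 1) / RR = 1 − 1/RR.
PN = (5.73 − 1) / 5.73 = 4.73 / 5.73 ≈ 0.8255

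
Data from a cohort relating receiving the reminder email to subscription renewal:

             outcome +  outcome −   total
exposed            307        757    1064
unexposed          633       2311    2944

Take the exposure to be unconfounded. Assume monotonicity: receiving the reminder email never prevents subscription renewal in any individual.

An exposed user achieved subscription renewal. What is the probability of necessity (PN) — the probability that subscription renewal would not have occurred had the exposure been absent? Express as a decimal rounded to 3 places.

PN ≈ 0.255

p₁ = P(outcome | exposed) = 307/1064 = 0.28853
p₀ = P(outcome | unexposed) = 633/2944 = 0.21501
Under exogeneity and monotonicity, PN = (p₁ − p₀)/p₁.
PN = (0.28853 − 0.21501) / 0.28853 ≈ 0.2548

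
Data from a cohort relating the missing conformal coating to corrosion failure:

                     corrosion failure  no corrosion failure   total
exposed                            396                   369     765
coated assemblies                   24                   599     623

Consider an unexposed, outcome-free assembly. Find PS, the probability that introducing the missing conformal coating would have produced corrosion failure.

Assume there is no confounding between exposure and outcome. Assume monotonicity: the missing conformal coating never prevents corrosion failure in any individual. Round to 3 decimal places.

PS ≈ 0.498

p₁ = P(outcome | exposed) = 396/765 = 0.51765
p₀ = P(outcome | unexposed) = 24/623 = 0.038523
Under exogeneity and monotonicity, PS = (p₁ − p₀)/(1 − p₀).
PS = (0.51765 − 0.038523) / 0.96148 ≈ 0.4983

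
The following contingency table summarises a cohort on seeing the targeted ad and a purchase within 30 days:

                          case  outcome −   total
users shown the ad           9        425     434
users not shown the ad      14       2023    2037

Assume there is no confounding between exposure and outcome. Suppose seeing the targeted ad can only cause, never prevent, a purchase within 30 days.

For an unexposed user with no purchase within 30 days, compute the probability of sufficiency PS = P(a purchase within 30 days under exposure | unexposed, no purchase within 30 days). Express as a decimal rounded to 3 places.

PS ≈ 0.014

p₁ = P(outcome | exposed) = 9/434 = 0.020737
p₀ = P(outcome | unexposed) = 14/2037 = 0.0068729
Under exogeneity and monotonicity, PS = (p₁ − p₀)/(1 − p₀).
PS = (0.020737 − 0.0068729) / 0.99313 ≈ 0.0140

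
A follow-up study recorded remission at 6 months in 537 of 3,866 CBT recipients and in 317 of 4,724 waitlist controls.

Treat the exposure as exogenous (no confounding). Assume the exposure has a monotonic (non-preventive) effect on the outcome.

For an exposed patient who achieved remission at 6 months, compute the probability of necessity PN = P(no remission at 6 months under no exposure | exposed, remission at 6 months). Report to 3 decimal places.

PN ≈ 0.517

p₁ = P(outcome | exposed) = 537/3866 = 0.1389
p₀ = P(outcome | unexposed) = 317/4724 = 0.067104
Under exogeneity and monotonicity, PN = (p₁ − p₀) / p₁.
PN = (0.1389 − 0.067104) / 0.1389 = 0.071799 / 0.1389 ≈ 0.5169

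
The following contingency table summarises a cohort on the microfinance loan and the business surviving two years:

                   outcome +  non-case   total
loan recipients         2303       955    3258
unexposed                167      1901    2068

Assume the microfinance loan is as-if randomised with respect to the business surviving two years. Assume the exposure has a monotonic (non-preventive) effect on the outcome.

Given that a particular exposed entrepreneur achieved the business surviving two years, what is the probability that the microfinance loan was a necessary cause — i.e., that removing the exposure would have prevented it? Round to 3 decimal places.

PN ≈ 0.886

p₁ = P(outcome | exposed) = 2303/3258 = 0.70688
p₀ = P(outcome | unexposed) = 167/2068 = 0.080754
Under exogeneity and monotonicity, PN = (p₁ − p₀) / p₁.
PN = (0.70688 − 0.080754) / 0.70688 = 0.62612 / 0.70688 ≈ 0.8858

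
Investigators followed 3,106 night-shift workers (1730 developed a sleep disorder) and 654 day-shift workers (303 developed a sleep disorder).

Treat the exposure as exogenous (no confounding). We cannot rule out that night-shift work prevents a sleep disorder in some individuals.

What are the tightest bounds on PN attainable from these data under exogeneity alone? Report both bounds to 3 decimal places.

0.168 ≤ PN ≤ 0.964

p₁ = P(outcome | exposed) = 1730/3106 = 0.55699
p₀ = P(outcome | unexposed) = 303/654 = 0.4633
Under exogeneity alone the bounds on PN are max{0,(p₁−p₀)/p₁} ≤ PN ≤ min{1,(1−p₀)/p₁}.
  lower = (p₁ − p₀)/p₁ = 0.093684 / 0.55699 ≈ 0.1682
  upper = min{1, (1 − p₀)/p₁} = 0.5367 / 0.55699 ≈ 0.9636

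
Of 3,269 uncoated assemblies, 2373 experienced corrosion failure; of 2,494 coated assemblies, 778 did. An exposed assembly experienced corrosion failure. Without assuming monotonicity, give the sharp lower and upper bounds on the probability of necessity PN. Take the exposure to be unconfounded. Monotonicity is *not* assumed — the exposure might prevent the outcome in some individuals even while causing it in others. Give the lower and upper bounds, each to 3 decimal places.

0.570 ≤ PN ≤ 0.948

p₁ = P(outcome | exposed) = 2373/3269 = 0.72591
p₀ = P(outcome | unexposed) = 778/2494 = 0.31195
Under exogeneity alone the bounds on PN are max{0,(p₁−p₀)/p₁} ≤ PN ≤ min{1,(1−p₀)/p₁}.
  lower = (p₁ − p₀)/p₁ = 0.41396 / 0.72591 ≈ 0.5703
  upper = min{1, (1 − p₀)/p₁} = 0.68805 / 0.72591 ≈ 0.9478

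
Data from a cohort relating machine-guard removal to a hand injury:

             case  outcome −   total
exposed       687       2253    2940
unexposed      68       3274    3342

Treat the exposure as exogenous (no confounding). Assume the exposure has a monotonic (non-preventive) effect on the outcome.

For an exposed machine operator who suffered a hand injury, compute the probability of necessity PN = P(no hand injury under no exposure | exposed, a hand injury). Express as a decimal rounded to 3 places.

p₁ = P(outcome | exposed) = 687/2940 = 0.23367
p₀ = P(outcome | unexposed) = 68/3342 = 0.020347
Under exogeneity and monotonicity, PN = (p₁ − p₀) / p₁.
PN = (0.23367 − 0.020347) / 0.23367 = 0.21333 / 0.23367 ≈ 0.9129

PN ≈ 0.913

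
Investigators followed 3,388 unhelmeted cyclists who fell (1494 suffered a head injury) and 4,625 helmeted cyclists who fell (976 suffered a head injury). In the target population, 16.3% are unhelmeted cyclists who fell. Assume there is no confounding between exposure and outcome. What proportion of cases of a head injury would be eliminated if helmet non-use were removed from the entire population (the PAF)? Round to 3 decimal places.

PAF ≈ 0.151

p₁ = P(outcome | exposed) = 1494/3388 = 0.44097
p₀ = P(outcome | unexposed) = 976/4625 = 0.21103
Overall risk P(Y=1) = π·p₁ + (1−π)·p₀ = 0.163×0.44097 + 0.837×0.21103 = 0.24851.
Under exogeneity, PAF = [P(Y=1) − p₀] / P(Y=1).
PAF = (0.24851 − 0.21103) / 0.24851 ≈ 0.1508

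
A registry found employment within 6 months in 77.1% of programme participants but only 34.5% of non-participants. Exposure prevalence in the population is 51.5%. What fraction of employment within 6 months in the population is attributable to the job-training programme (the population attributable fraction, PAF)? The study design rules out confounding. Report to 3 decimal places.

p₁ = 0.771, p₀ = 0.345.
Overall risk P(Y=1) = π·p₁ + (1−π)·p₀ = 0.515×0.771 + 0.485×0.345 = 0.56439.
Under exogeneity, PAF = [P(Y=1) − p₀] / P(Y=1).
PAF = (0.56439 − 0.345) / 0.56439 ≈ 0.3887

PAF ≈ 0.389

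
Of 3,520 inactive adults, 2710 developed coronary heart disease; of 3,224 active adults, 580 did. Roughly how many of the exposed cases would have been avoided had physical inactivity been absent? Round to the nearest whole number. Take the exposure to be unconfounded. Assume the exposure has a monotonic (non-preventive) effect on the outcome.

p₁ = P(outcome | exposed) = 2710/3520 = 0.76989
p₀ = P(outcome | unexposed) = 580/3224 = 0.1799
PN = (p₁ − p₀)/p₁ = (0.76989 − 0.1799) / 0.76989 ≈ 0.76633.
Attributable cases ≈ PN × (exposed cases) = 0.76633 × 2710 ≈ 2076.75.

about 2077 cases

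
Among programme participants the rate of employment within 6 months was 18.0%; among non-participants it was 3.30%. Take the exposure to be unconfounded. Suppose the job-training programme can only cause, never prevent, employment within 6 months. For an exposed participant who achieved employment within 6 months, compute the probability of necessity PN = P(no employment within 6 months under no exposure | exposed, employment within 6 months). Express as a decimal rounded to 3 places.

PN ≈ 0.817

p₁ = 0.18, p₀ = 0.033.
Under exogeneity and monotonicity, PN = (p₁ − p₀) / p₁.
PN = (0.18 − 0.033) / 0.18 = 0.147 / 0.18 ≈ 0.8167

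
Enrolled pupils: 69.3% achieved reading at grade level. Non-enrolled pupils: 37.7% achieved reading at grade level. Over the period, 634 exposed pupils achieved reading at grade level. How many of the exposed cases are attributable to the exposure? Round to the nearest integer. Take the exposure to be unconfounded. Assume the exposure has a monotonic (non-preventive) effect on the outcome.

p₁ = 0.693, p₀ = 0.377.
PN = (p₁ − p₀)/p₁ = (0.693 − 0.377) / 0.693 ≈ 0.45599.
Attributable cases ≈ PN × (exposed cases) = 0.45599 × 634 ≈ 289.10.

about 289 cases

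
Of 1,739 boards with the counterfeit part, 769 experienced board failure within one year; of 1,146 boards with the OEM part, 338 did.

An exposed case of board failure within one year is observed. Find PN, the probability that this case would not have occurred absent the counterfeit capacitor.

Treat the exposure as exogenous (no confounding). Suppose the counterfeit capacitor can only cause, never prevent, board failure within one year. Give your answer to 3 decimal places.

PN ≈ 0.333

p₁ = P(outcome | exposed) = 769/1739 = 0.44221
p₀ = P(outcome | unexposed) = 338/1146 = 0.29494
Under exogeneity and monotonicity, PN = (p₁ − p₀) / p₁.
PN = (0.44221 − 0.29494) / 0.44221 = 0.14727 / 0.44221 ≈ 0.3330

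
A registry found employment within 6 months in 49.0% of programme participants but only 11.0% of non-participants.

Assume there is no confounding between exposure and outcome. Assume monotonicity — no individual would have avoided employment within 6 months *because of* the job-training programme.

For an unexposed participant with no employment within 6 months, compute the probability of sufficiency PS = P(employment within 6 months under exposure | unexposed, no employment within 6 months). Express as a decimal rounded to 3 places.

p₁ = 0.49, p₀ = 0.11.
Under exogeneity and monotonicity, PS = (p₁ − p₀) / (1 − p₀).
PS = (0.49 − 0.11) / (1 − 0.11) = 0.38 / 0.89 ≈ 0.4270

PS ≈ 0.427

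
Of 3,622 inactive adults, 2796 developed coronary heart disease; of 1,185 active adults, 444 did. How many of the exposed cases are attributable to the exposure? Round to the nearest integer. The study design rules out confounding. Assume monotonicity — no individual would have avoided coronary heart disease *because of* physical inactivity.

about 1439 cases

p₁ = P(outcome | exposed) = 2796/3622 = 0.77195
p₀ = P(outcome | unexposed) = 444/1185 = 0.37468
PN = (p₁ − p₀)/p₁ = (0.77195 − 0.37468) / 0.77195 ≈ 0.51463.
Attributable cases ≈ PN × (exposed cases) = 0.51463 × 2796 ≈ 1438.90.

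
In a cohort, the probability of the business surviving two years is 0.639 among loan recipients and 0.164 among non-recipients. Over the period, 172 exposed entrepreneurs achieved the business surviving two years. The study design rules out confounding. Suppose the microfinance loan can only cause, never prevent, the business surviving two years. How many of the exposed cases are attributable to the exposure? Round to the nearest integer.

Let p₁ = 0.639, p₀ = 0.164.
PN = (p₁ − p₀)/p₁ = (0.639 − 0.164) / 0.639 ≈ 0.74335.
Attributable cases ≈ PN × (exposed cases) = 0.74335 × 172 ≈ 127.86.

about 128 cases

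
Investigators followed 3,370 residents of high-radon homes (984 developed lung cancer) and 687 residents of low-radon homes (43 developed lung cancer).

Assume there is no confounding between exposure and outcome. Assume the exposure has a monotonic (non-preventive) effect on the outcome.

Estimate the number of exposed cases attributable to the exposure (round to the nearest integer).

p₁ = P(outcome | exposed) = 984/3370 = 0.29199
p₀ = P(outcome | unexposed) = 43/687 = 0.062591
PN = (p₁ − p₀)/p₁ = (0.29199 − 0.062591) / 0.29199 ≈ 0.78564.
Attributable cases ≈ PN × (exposed cases) = 0.78564 × 984 ≈ 773.07.

about 773 cases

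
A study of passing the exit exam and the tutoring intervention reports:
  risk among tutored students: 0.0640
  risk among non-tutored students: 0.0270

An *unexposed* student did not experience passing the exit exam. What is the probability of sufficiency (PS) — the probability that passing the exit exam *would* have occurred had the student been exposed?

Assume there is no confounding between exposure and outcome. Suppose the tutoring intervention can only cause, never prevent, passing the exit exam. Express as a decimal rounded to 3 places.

Let p₁ = 0.064, p₀ = 0.027.
Under exogeneity and monotonicity, PS = (p₁ − p₀) / (1 − p₀).
PS = (0.064 − 0.027) / (1 − 0.027) = 0.037 / 0.973 ≈ 0.0380

PS ≈ 0.038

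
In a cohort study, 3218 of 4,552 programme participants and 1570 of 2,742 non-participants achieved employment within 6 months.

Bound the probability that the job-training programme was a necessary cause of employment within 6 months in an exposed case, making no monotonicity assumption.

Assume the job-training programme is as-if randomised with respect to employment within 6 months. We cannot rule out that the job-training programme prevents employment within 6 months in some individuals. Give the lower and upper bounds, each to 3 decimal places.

0.190 ≤ PN ≤ 0.605

p₁ = P(outcome | exposed) = 3218/4552 = 0.70694
p₀ = P(outcome | unexposed) = 1570/2742 = 0.57257
Under exogeneity alone the bounds on PN are max{0,(p₁−p₀)/p₁} ≤ PN ≤ min{1,(1−p₀)/p₁}.
  lower = (p₁ − p₀)/p₁ = 0.13437 / 0.70694 ≈ 0.1901
  upper = min{1, (1 − p₀)/p₁} = 0.42743 / 0.70694 ≈ 0.6046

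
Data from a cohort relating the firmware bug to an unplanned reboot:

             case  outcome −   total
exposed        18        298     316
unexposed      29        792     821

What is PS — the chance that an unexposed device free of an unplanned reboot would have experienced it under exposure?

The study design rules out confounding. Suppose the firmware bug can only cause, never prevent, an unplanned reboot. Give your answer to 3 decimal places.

PS ≈ 0.022

p₁ = P(outcome | exposed) = 18/316 = 0.056962
p₀ = P(outcome | unexposed) = 29/821 = 0.035323
Under exogeneity and monotonicity, PS = (p₁ − p₀) / (1 − p₀).
PS = (0.056962 − 0.035323) / (1 − 0.035323) = 0.021639 / 0.96468 ≈ 0.0224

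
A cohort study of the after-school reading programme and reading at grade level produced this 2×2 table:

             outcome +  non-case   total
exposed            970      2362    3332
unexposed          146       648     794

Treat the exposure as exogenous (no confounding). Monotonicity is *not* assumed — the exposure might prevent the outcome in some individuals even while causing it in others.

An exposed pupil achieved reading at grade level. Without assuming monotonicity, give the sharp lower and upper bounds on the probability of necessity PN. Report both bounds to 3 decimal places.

p₁ = P(outcome | exposed) = 970/3332 = 0.29112
p₀ = P(outcome | unexposed) = 146/794 = 0.18388
Under exogeneity alone the bounds on PN are max{0,(p₁−p₀)/p₁} ≤ PN ≤ min{1,(1−p₀)/p₁}.
  lower = (p₁ − p₀)/p₁ = 0.10724 / 0.29112 ≈ 0.3684
  upper = min{1, (1 − p₀)/p₁} = 0.81612 / 0.29112 ≈ 2.8034 → capped at 1

0.368 ≤ PN ≤ 1.000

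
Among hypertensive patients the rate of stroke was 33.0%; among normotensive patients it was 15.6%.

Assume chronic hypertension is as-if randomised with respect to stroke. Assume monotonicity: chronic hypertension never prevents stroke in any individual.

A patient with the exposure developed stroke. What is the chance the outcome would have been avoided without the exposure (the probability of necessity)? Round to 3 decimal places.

PN ≈ 0.527

p₁ = 0.33, p₀ = 0.156.
Under exogeneity and monotonicity, PN = (p₁ − p₀) / p₁.
PN = (0.33 − 0.156) / 0.33 = 0.174 / 0.33 ≈ 0.5273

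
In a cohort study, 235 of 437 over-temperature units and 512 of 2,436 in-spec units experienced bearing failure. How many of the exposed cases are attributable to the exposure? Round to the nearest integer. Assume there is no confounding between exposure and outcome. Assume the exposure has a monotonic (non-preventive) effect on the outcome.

about 143 cases

p₁ = P(outcome | exposed) = 235/437 = 0.53776
p₀ = P(outcome | unexposed) = 512/2436 = 0.21018
PN = (p₁ − p₀)/p₁ = (0.53776 − 0.21018) / 0.53776 ≈ 0.60915.
Attributable cases ≈ PN × (exposed cases) = 0.60915 × 235 ≈ 143.15.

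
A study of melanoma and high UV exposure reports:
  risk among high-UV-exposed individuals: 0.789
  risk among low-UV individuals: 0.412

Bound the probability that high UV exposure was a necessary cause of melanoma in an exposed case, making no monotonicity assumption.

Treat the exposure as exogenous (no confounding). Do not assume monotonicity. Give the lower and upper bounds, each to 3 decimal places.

Let p₁ = 0.789, p₀ = 0.412.
Under exogeneity alone the bounds on PN are max{0,(p₁−p₀)/p₁} ≤ PN ≤ min{1,(1−p₀)/p₁}.
  lower = (p₁ − p₀)/p₁ = 0.377 / 0.789 ≈ 0.4778
  upper = min{1, (1 − p₀)/p₁} = 0.588 / 0.789 ≈ 0.7452

0.478 ≤ PN ≤ 0.745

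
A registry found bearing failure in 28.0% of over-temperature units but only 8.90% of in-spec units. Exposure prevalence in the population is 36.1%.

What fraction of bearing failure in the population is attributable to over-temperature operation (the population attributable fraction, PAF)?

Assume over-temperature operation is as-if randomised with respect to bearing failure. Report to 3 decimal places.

PAF ≈ 0.437

p₁ = 0.28, p₀ = 0.089.
Overall risk P(Y=1) = π·p₁ + (1−π)·p₀ = 0.361×0.28 + 0.639×0.089 = 0.15795.
Under exogeneity, PAF = [P(Y=1) − p₀] / P(Y=1).
PAF = (0.15795 − 0.089) / 0.15795 ≈ 0.4365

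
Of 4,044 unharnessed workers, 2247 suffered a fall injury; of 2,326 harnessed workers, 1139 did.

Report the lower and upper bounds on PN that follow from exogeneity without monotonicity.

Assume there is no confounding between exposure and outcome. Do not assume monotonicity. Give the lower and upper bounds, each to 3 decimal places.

0.119 ≤ PN ≤ 0.918

p₁ = P(outcome | exposed) = 2247/4044 = 0.55564
p₀ = P(outcome | unexposed) = 1139/2326 = 0.48968
Under exogeneity alone the bounds on PN are max{0,(p₁−p₀)/p₁} ≤ PN ≤ min{1,(1−p₀)/p₁}.
  lower = (p₁ − p₀)/p₁ = 0.065956 / 0.55564 ≈ 0.1187
  upper = min{1, (1 − p₀)/p₁} = 0.51032 / 0.55564 ≈ 0.9184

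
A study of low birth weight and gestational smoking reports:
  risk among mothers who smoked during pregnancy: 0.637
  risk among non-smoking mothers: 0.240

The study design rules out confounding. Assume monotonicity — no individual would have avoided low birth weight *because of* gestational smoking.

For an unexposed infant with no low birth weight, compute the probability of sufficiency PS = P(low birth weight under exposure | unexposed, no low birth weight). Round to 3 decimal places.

PS ≈ 0.522

Let p₁ = 0.637, p₀ = 0.24.
Under exogeneity and monotonicity, PS = (p₁ − p₀) / (1 − p₀).
PS = (0.637 − 0.24) / (1 − 0.24) = 0.397 / 0.76 ≈ 0.5224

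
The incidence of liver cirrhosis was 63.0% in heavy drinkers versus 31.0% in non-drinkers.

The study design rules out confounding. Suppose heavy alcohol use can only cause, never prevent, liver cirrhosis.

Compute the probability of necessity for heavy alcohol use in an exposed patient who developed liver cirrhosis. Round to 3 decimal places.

PN ≈ 0.508

p₁ = 0.63, p₀ = 0.31.
Under exogeneity and monotonicity, PN = (p₁ − p₀) / p₁.
PN = (0.63 − 0.31) / 0.63 = 0.32 / 0.63 ≈ 0.5079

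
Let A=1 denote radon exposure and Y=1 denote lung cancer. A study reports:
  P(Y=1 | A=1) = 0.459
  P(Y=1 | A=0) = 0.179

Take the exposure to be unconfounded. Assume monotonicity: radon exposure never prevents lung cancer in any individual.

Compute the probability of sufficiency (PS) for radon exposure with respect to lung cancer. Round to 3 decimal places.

Let p₁ = 0.459, p₀ = 0.179.
Under exogeneity and monotonicity, PS = (p₁ − p₀) / (1 − p₀).
PS = (0.459 − 0.179) / (1 − 0.179) = 0.28 / 0.821 ≈ 0.3410

PS ≈ 0.341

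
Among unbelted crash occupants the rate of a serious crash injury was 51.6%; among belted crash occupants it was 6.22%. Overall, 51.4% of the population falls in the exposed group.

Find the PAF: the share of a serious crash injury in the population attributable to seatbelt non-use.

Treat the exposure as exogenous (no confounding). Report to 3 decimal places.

PAF ≈ 0.789

p₁ = 0.516, p₀ = 0.0622.
Overall risk P(Y=1) = π·p₁ + (1−π)·p₀ = 0.514×0.516 + 0.486×0.0622 = 0.29545.
Under exogeneity, PAF = [P(Y=1) − p₀] / P(Y=1).
PAF = (0.29545 − 0.0622) / 0.29545 ≈ 0.7895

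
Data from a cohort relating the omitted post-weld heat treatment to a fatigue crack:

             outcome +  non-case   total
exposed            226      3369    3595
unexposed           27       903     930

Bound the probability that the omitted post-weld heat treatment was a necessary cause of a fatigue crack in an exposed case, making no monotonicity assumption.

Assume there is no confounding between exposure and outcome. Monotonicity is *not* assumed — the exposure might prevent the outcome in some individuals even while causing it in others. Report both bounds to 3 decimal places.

p₁ = P(outcome | exposed) = 226/3595 = 0.062865
p₀ = P(outcome | unexposed) = 27/930 = 0.029032
Under exogeneity alone the bounds on PN are max{0,(p₁−p₀)/p₁} ≤ PN ≤ min{1,(1−p₀)/p₁}.
  lower = (p₁ − p₀)/p₁ = 0.033833 / 0.062865 ≈ 0.5382
  upper = min{1, (1 − p₀)/p₁} = 0.97097 / 0.062865 ≈ 15.4453 → capped at 1

0.538 ≤ PN ≤ 1.000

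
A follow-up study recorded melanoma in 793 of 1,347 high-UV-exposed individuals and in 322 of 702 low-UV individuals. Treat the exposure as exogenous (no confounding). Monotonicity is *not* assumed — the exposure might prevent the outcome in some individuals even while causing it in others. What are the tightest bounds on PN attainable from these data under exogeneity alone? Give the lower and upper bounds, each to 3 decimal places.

p₁ = P(outcome | exposed) = 793/1347 = 0.58872
p₀ = P(outcome | unexposed) = 322/702 = 0.45869
Under exogeneity alone the bounds on PN are max{0,(p₁−p₀)/p₁} ≤ PN ≤ min{1,(1−p₀)/p₁}.
  lower = (p₁ − p₀)/p₁ = 0.13003 / 0.58872 ≈ 0.2209
  upper = min{1, (1 − p₀)/p₁} = 0.54131 / 0.58872 ≈ 0.9195

0.221 ≤ PN ≤ 0.919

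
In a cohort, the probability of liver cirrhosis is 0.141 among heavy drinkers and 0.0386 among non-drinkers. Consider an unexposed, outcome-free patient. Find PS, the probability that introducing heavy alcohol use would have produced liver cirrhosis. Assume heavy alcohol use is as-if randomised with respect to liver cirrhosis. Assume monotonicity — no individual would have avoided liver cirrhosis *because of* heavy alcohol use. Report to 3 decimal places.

PS ≈ 0.107

Let p₁ = 0.141, p₀ = 0.0386.
Under exogeneity and monotonicity, PS = (p₁ − p₀) / (1 − p₀).
PS = (0.141 − 0.0386) / (1 − 0.0386) = 0.1024 / 0.9614 ≈ 0.1065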